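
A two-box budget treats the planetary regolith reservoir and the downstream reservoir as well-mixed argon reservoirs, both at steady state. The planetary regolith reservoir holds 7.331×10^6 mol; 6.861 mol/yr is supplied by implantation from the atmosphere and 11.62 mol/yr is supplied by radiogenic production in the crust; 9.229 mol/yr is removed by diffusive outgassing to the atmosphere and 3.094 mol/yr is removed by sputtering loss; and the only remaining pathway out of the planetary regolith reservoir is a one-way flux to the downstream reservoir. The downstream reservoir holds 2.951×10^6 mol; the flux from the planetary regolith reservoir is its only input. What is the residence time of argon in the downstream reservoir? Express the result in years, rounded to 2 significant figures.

480000 yr

Balance the planetary regolith reservoir: ΣF_in = 6.861 + 11.62 = 18.481 mol/yr.
Flux to the downstream reservoir = ΣF_in − (9.229 + 3.094) = 6.1580 mol/yr.
At steady state the output of the downstream reservoir equals its input, 6.1580 mol/yr.
τ = M / F = 2.951×10^6 / 6.1580 = 479200 yr.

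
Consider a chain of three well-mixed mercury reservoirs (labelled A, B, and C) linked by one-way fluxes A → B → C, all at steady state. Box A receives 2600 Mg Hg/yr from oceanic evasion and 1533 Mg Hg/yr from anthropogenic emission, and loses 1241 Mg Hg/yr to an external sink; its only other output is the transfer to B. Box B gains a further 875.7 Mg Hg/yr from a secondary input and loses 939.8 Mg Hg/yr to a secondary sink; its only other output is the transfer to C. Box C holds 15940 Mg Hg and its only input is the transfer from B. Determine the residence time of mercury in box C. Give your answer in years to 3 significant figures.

5.64 yr

Box A: F(A→B) = (2600 + 1533) − 1241 = 2892.0 Mg Hg/yr.
Box B: F(B→C) = (2892.0 + 875.7) − 939.8 = 2827.9 Mg Hg/yr.
Box C throughput = its input = 2827.9 Mg Hg/yr; τ = 15940 / 2827.9 = 5.637 yr.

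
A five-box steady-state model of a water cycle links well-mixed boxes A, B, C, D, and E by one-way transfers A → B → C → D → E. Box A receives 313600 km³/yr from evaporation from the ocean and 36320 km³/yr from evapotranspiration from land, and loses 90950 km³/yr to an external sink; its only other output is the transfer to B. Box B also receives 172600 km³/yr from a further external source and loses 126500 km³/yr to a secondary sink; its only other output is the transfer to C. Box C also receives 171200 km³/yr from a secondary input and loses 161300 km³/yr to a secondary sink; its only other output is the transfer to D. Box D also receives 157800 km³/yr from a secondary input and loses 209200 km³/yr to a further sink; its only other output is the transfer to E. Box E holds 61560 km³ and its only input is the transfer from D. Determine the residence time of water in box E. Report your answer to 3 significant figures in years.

Box A: F(A→B) = (313600 + 36320) − 90950 = 258970 km³/yr.
Box B: F(B→C) = (258970 + 172600) − 126500 = 305070 km³/yr.
Box C: F(C→D) = (305070 + 171200) − 161300 = 314970 km³/yr.
Box D: F(D→E) = (314970 + 157800) − 209200 = 263570 km³/yr.
Box E throughput = its input = 263570 km³/yr; τ = 61560 / 263570 = 0.2336 yr.

0.234 yr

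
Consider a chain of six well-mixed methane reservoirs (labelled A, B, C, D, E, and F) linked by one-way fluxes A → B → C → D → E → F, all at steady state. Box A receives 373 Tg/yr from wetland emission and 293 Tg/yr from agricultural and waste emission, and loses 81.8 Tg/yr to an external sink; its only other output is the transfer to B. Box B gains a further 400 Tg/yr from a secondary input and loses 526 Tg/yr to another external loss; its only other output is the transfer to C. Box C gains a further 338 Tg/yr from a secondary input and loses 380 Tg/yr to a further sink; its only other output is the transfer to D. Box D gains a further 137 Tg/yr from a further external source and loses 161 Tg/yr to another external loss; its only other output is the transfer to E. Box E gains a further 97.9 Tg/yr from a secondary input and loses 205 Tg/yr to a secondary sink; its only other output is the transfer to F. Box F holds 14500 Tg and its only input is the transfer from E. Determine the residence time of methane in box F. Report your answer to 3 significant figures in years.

Box A: F(A→B) = (373 + 293) − 81.8 = 584.20 Tg/yr.
Box B: F(B→C) = (584.20 + 400) − 526 = 458.20 Tg/yr.
Box C: F(C→D) = (458.20 + 338) − 380 = 416.20 Tg/yr.
Box D: F(D→E) = (416.20 + 137) − 161 = 392.20 Tg/yr.
Box E: F(E→F) = (392.20 + 97.9) − 205 = 285.10 Tg/yr.
Box F throughput = its input = 285.10 Tg/yr; τ = 14500 / 285.10 = 50.86 yr.

50.9 yr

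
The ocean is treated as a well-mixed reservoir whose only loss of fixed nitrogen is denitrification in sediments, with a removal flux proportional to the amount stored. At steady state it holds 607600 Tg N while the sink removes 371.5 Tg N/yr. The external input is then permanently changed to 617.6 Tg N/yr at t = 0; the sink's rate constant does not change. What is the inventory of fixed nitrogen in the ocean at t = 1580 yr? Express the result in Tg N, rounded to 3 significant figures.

857000 Tg N

The sink rate constant is k = F₀/M₀ = 371.5/607600 = 0.0006114 yr⁻¹.
Solving dM/dt = F₁ − kM with M(0) = M₀ gives M(t) = F₁/k + (M₀ − F₁/k)·e^(−kt).
F₁/k = 617.6/0.0006114 = 1.0101×10^6 Tg N; kt = 0.0006114 × 1580 = 0.9660, e^(−kt) = 0.3806.
M(1580) = 1.0101×10^6 + (607600 − 1.0101×10^6) × 0.3806 = 1.0101×10^6 − 153200 = 856920 Tg N.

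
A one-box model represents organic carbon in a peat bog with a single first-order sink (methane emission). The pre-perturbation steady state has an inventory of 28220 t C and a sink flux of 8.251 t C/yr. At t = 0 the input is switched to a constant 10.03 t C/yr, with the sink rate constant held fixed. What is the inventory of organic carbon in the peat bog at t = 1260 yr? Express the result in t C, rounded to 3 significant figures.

The sink rate constant is k = F₀/M₀ = 8.251/28220 = 0.0002924 yr⁻¹.
Solving dM/dt = F₁ − kM with M(0) = M₀ gives M(t) = F₁/k + (M₀ − F₁/k)·e^(−kt).
F₁/k = 10.03/0.0002924 = 34305 t C; kt = 0.0002924 × 1260 = 0.3684, e^(−kt) = 0.6918.
M(1260) = 34305 + (28220 − 34305) × 0.6918 = 34305 − 4210 = 30095 t C.

30100 t C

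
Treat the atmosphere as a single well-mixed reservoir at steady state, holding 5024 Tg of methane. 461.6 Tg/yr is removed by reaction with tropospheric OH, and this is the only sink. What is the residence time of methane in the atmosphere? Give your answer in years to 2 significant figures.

11 yr

τ = M / F = 5024 / 461.6 = 10.88 yr.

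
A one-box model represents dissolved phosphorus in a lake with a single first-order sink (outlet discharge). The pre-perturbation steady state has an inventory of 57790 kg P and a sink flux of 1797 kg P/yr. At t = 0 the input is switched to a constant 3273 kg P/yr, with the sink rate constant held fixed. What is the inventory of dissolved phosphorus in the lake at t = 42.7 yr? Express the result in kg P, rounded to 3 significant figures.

The sink rate constant is k = F₀/M₀ = 1797/57790 = 0.03110 yr⁻¹.
Solving dM/dt = F₁ − kM with M(0) = M₀ gives M(t) = F₁/k + (M₀ − F₁/k)·e^(−kt).
F₁/k = 3273/0.03110 = 105260 kg P; kt = 0.03110 × 42.7 = 1.328, e^(−kt) = 0.2651.
M(42.7) = 105260 + (57790 − 105260) × 0.2651 = 105260 − 12580 = 92675 kg P.

92700 kg P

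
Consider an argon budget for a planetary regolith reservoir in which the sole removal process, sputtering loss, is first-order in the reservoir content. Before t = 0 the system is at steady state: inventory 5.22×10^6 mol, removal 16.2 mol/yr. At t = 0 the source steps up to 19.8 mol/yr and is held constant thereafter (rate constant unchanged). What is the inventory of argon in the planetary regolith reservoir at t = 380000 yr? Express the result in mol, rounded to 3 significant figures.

τ = M₀/F₀ = 5.22×10^6/16.2 = 322200 yr; rate constant k = 1/τ.
New steady state M_∞ = F₁/k = F₁·τ = 19.8 × 322200 = 6.3800×10^6 mol.
M(t) = M_∞ + (M₀ − M_∞)·e^(−t/τ); t/τ = 380000/322200 = 1.179, so e^(−t/τ) = 0.3075.
M(t) = 6.3800×10^6 − 1.160×10^6 × 0.3075 = 6.0233×10^6 mol.

6.02×10^6 mol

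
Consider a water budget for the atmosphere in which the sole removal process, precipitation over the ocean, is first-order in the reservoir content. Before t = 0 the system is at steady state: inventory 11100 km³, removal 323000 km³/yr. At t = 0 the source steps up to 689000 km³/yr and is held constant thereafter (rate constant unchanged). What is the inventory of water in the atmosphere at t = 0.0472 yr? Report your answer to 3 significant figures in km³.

τ = M₀/F₀ = 11100/323000 = 0.03437 yr; rate constant k = 1/τ.
New steady state M_∞ = F₁/k = F₁·τ = 689000 × 0.03437 = 23678 km³.
M(t) = M_∞ + (M₀ − M_∞)·e^(−t/τ); t/τ = 0.0472/0.03437 = 1.373, so e^(−t/τ) = 0.2532.
M(t) = 23678 − 12580 × 0.2532 = 20493 km³.

20500 km³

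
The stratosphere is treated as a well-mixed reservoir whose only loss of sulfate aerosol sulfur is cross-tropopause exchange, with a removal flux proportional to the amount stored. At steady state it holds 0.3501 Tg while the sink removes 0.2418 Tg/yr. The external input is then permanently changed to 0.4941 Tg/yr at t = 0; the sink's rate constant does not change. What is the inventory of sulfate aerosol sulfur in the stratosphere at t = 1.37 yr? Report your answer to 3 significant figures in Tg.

Residence time τ = M₀/F₀ = 1.448 yr. The eventual steady state is M_∞ = M₀·(F₁/F₀) = 0.3501 × 0.4941/0.2418 = 0.71540 Tg.
The anomaly ΔM(t) = M(t) − M_∞ decays as ΔM₀·e^(−t/τ) with ΔM₀ = 0.3501 − 0.71540 = −0.3653 Tg.
At t = 1.37 yr, e^(−t/τ) = e^(−0.9462) = 0.3882, so ΔM = −0.1418 Tg and M = 0.71540 − 0.1418 = 0.57359 Tg.

0.574 Tg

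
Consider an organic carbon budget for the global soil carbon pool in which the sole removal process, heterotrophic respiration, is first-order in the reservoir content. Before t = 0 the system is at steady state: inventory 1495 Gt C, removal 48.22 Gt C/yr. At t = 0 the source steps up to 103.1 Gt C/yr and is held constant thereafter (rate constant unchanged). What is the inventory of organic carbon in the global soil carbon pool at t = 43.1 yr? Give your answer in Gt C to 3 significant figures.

2770 Gt C

τ = M₀/F₀ = 1495/48.22 = 31.00 yr; rate constant k = 1/τ.
New steady state M_∞ = F₁/k = F₁·τ = 103.1 × 31.00 = 3196.5 Gt C.
M(t) = M_∞ + (M₀ − M_∞)·e^(−t/τ); t/τ = 43.1/31.00 = 1.390, so e^(−t/τ) = 0.2490.
M(t) = 3196.5 − 1701 × 0.2490 = 2772.8 Gt C.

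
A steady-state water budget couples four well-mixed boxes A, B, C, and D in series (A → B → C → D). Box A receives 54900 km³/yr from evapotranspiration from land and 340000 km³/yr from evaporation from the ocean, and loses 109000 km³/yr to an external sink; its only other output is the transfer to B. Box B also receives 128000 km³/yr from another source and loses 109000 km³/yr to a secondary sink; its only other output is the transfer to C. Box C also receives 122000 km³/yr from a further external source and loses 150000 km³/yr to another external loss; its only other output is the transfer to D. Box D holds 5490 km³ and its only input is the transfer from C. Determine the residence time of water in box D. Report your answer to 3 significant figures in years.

Box A: F(A→B) = (54900 + 340000) − 109000 = 285900 km³/yr.
Box B: F(B→C) = (285900 + 128000) − 109000 = 304900 km³/yr.
Box C: F(C→D) = (304900 + 122000) − 150000 = 276900 km³/yr.
Box D throughput = its input = 276900 km³/yr; τ = 5490 / 276900 = 0.01983 yr.

0.0198 yr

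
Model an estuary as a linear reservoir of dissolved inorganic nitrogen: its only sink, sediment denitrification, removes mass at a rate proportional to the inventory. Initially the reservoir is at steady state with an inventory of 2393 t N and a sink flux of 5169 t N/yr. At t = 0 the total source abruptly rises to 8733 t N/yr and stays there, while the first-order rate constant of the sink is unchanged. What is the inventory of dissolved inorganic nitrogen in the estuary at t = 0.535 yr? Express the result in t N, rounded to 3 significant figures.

τ = M₀/F₀ = 2393/5169 = 0.4630 yr; rate constant k = 1/τ.
New steady state M_∞ = F₁/k = F₁·τ = 8733 × 0.4630 = 4043.0 t N.
M(t) = M_∞ + (M₀ − M_∞)·e^(−t/τ); t/τ = 0.535/0.4630 = 1.156, so e^(−t/τ) = 0.3149.
M(t) = 4043.0 − 1650 × 0.3149 = 3523.5 t N.

3520 t N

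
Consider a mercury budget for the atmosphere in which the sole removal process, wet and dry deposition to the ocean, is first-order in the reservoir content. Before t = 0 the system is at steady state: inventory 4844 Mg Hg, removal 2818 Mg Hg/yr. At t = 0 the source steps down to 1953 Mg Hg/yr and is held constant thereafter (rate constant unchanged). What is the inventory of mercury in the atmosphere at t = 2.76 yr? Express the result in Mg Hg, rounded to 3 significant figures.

3660 Mg Hg

Residence time τ = M₀/F₀ = 1.719 yr. The eventual steady state is M_∞ = M₀·(F₁/F₀) = 4844 × 1953/2818 = 3357.1 Mg Hg.
The anomaly ΔM(t) = M(t) − M_∞ decays as ΔM₀·e^(−t/τ) with ΔM₀ = 4844 − 3357.1 = 1487 Mg Hg.
At t = 2.76 yr, e^(−t/τ) = e^(−1.606) = 0.2008, so ΔM = 298.5 Mg Hg and M = 3357.1 + 298.5 = 3655.6 Mg Hg.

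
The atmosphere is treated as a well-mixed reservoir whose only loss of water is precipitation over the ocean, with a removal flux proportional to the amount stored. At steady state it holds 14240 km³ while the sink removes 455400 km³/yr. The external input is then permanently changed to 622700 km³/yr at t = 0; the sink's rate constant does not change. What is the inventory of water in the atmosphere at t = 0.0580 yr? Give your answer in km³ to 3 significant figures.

The sink rate constant is k = F₀/M₀ = 455400/14240 = 31.98 yr⁻¹.
Solving dM/dt = F₁ − kM with M(0) = M₀ gives M(t) = F₁/k + (M₀ − F₁/k)·e^(−kt).
F₁/k = 622700/31.98 = 19471 km³; kt = 31.98 × 0.0580 = 1.855, e^(−kt) = 0.1565.
M(0.0580) = 19471 + (14240 − 19471) × 0.1565 = 19471 − 818.6 = 18653 km³.

18700 km³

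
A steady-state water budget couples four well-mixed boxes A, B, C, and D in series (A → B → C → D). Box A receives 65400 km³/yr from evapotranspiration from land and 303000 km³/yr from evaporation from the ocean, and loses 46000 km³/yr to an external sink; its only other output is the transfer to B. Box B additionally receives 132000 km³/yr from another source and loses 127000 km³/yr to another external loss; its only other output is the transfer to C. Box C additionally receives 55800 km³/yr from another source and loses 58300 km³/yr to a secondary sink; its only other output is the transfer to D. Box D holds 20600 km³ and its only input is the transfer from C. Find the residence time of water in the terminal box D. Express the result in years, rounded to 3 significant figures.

Box A: F(A→B) = (65400 + 303000) − 46000 = 322400 km³/yr.
Box B: F(B→C) = (322400 + 132000) − 127000 = 327400 km³/yr.
Box C: F(C→D) = (327400 + 55800) − 58300 = 324900 km³/yr.
Box D throughput = its input = 324900 km³/yr; τ = 20600 / 324900 = 0.06340 yr.

0.0634 yr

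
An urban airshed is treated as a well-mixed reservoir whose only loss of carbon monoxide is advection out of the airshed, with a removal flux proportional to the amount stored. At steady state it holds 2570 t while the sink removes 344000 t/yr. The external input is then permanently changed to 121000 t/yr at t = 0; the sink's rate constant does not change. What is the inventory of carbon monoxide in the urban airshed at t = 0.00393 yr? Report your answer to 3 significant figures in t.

The sink rate constant is k = F₀/M₀ = 344000/2570 = 133.9 yr⁻¹.
Solving dM/dt = F₁ − kM with M(0) = M₀ gives M(t) = F₁/k + (M₀ − F₁/k)·e^(−kt).
F₁/k = 121000/133.9 = 903.98 t; kt = 133.9 × 0.00393 = 0.5260, e^(−kt) = 0.5909.
M(0.00393) = 903.98 + (2570 − 903.98) × 0.5909 = 903.98 + 984.5 = 1888.5 t.

1890 t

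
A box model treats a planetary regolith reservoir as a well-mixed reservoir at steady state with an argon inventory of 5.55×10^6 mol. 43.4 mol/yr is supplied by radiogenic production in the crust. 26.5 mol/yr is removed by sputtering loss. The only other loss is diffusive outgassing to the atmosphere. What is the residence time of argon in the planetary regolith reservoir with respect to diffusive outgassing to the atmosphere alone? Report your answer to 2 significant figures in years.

At steady state ΣF_in = ΣF_out.
ΣF_in = 43.400 mol/yr.
Diffusive outgassing to the atmosphere flux = ΣF_in − (26.5) = 43.400 − 26.50 = 16.90 mol/yr.
τ = M / F = 5.55×10^6 / 16.90 = 328400 yr.

330000 yr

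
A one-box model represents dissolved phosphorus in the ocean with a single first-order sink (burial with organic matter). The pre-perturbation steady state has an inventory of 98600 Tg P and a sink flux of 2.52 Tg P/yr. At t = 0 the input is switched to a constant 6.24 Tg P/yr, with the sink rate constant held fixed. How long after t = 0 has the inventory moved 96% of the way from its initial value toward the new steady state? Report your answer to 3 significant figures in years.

126000 yr

τ = M₀/F₀ = 98600/2.52 = 39130 yr.
The remaining gap fraction is e^(−t/τ); 96% covered ⇒ e^(−t/τ) = 0.0400.
t = −τ ln(0.0400) = 39130 × 3.219 = 125900 yr.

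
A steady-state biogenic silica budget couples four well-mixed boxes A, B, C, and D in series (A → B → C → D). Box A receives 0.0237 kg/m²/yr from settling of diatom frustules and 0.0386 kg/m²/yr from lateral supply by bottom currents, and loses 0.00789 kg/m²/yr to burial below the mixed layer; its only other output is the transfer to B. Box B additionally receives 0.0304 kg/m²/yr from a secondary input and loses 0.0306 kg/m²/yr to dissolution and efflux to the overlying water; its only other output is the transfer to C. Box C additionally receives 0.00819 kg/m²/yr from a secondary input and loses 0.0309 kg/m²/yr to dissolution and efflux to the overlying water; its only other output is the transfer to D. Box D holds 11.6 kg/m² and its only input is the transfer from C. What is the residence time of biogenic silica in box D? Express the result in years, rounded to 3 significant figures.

Box A: F(A→B) = (0.0237 + 0.0386) − 0.00789 = 0.054410 kg/m²/yr.
Box B: F(B→C) = (0.054410 + 0.0304) − 0.0306 = 0.054210 kg/m²/yr.
Box C: F(C→D) = (0.054210 + 0.00819) − 0.0309 = 0.031500 kg/m²/yr.
Box D throughput = its input = 0.031500 kg/m²/yr; τ = 11.6 / 0.031500 = 368.3 yr.

368 yr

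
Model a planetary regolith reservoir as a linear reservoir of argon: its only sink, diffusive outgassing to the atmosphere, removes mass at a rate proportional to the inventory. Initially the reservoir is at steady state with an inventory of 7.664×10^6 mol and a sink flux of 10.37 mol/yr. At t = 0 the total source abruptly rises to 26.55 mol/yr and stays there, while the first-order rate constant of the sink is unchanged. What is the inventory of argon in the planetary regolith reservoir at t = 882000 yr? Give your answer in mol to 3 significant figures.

1.60×10^7 mol

Residence time τ = M₀/F₀ = 739100 yr. The eventual steady state is M_∞ = M₀·(F₁/F₀) = 7.664×10^6 × 26.55/10.37 = 1.9622×10^7 mol.
The anomaly ΔM(t) = M(t) − M_∞ decays as ΔM₀·e^(−t/τ) with ΔM₀ = 7.664×10^6 − 1.9622×10^7 = −1.196×10^7 mol.
At t = 882000 yr, e^(−t/τ) = e^(−1.193) = 0.3032, so ΔM = −3.625×10^6 mol and M = 1.9622×10^7 − 3.625×10^6 = 1.5996×10^7 mol.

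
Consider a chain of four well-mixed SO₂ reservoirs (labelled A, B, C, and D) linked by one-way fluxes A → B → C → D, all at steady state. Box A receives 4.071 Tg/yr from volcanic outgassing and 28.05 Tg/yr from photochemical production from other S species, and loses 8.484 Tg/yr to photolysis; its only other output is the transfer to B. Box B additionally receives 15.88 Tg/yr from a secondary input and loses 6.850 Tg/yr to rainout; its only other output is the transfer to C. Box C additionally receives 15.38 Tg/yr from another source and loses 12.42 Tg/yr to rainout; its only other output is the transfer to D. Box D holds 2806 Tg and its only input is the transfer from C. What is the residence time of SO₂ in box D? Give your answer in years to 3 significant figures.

78.8 yr

Box A: F(A→B) = (4.071 + 28.05) − 8.484 = 23.637 Tg/yr.
Box B: F(B→C) = (23.637 + 15.88) − 6.850 = 32.667 Tg/yr.
Box C: F(C→D) = (32.667 + 15.38) − 12.42 = 35.627 Tg/yr.
Box D throughput = its input = 35.627 Tg/yr; τ = 2806 / 35.627 = 78.76 yr.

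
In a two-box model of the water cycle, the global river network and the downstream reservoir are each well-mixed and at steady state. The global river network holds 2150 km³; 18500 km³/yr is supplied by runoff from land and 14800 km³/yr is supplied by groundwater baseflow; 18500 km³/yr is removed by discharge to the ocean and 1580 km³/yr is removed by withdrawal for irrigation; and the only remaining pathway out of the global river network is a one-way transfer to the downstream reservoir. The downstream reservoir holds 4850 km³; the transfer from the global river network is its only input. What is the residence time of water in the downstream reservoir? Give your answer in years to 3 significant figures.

0.367 yr

Balance the global river network: ΣF_in = 18500 + 14800 = 33300 km³/yr.
Transfer to the downstream reservoir = ΣF_in − (18500 + 1580) = 13220 km³/yr.
At steady state the output of the downstream reservoir equals its input, 13220 km³/yr.
τ = M / F = 4850 / 13220 = 0.3669 yr.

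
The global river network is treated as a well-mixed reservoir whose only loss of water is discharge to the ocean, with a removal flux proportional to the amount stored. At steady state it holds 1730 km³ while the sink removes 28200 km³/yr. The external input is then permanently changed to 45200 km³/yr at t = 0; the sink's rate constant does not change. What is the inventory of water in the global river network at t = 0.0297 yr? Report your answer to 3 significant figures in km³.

2130 km³

The sink rate constant is k = F₀/M₀ = 28200/1730 = 16.30 yr⁻¹.
Solving dM/dt = F₁ − kM with M(0) = M₀ gives M(t) = F₁/k + (M₀ − F₁/k)·e^(−kt).
F₁/k = 45200/16.30 = 2772.9 km³; kt = 16.30 × 0.0297 = 0.4841, e^(−kt) = 0.6162.
M(0.0297) = 2772.9 + (1730 − 2772.9) × 0.6162 = 2772.9 − 642.7 = 2130.2 km³.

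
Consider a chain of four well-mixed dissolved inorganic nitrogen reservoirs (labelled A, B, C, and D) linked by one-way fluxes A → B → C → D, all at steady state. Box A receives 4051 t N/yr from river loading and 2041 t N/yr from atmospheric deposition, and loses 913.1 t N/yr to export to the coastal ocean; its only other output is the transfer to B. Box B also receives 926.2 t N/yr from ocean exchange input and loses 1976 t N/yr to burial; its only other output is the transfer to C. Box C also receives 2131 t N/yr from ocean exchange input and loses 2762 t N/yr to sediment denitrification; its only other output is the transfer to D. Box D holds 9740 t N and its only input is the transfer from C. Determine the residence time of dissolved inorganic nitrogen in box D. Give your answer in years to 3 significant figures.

2.78 yr

Box A: F(A→B) = (4051 + 2041) − 913.1 = 5178.9 t N/yr.
Box B: F(B→C) = (5178.9 + 926.2) − 1976 = 4129.1 t N/yr.
Box C: F(C→D) = (4129.1 + 2131) − 2762 = 3498.1 t N/yr.
Box D throughput = its input = 3498.1 t N/yr; τ = 9740 / 3498.1 = 2.784 yr.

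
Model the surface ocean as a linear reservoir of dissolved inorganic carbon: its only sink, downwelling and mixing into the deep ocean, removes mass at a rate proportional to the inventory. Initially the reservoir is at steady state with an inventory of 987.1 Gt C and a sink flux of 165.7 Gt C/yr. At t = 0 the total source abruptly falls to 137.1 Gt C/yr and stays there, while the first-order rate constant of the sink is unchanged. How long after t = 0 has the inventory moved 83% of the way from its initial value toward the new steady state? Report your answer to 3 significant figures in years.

τ = M₀/F₀ = 987.1/165.7 = 5.957 yr.
The remaining gap fraction is e^(−t/τ); 83% covered ⇒ e^(−t/τ) = 0.170.
t = −τ ln(0.170) = 5.957 × 1.772 = 10.56 yr.

10.6 yr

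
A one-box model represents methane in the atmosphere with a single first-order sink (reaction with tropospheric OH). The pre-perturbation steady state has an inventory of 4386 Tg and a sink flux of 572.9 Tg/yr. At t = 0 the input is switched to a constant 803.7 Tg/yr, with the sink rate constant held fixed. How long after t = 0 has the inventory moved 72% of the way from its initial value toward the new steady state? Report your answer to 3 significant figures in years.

τ = M₀/F₀ = 4386/572.9 = 7.656 yr.
The remaining gap fraction is e^(−t/τ); 72% covered ⇒ e^(−t/τ) = 0.280.
t = −τ ln(0.280) = 7.656 × 1.273 = 9.746 yr.

9.75 yr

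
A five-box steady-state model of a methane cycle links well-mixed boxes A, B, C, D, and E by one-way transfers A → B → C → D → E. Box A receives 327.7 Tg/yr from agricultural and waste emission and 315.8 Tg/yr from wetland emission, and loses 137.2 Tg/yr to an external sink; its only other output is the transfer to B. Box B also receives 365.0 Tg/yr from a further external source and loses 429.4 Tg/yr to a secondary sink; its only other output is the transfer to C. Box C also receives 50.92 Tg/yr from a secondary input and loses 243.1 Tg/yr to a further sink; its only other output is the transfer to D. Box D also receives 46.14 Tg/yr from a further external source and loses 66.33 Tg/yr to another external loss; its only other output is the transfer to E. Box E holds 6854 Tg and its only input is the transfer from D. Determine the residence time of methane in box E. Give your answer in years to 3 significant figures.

29.9 yr

Box A: F(A→B) = (327.7 + 315.8) − 137.2 = 506.30 Tg/yr.
Box B: F(B→C) = (506.30 + 365.0) − 429.4 = 441.90 Tg/yr.
Box C: F(C→D) = (441.90 + 50.92) − 243.1 = 249.72 Tg/yr.
Box D: F(D→E) = (249.72 + 46.14) − 66.33 = 229.53 Tg/yr.
Box E throughput = its input = 229.53 Tg/yr; τ = 6854 / 229.53 = 29.86 yr.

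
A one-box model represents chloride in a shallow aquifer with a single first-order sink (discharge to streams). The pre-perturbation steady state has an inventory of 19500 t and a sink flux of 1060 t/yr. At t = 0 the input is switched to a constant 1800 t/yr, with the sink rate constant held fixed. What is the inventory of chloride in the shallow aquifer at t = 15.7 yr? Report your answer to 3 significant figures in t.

27300 t

τ = M₀/F₀ = 19500/1060 = 18.40 yr; rate constant k = 1/τ.
New steady state M_∞ = F₁/k = F₁·τ = 1800 × 18.40 = 33113 t.
M(t) = M_∞ + (M₀ − M_∞)·e^(−t/τ); t/τ = 15.7/18.40 = 0.8534, so e^(−t/τ) = 0.4259.
M(t) = 33113 − 13610 × 0.4259 = 27315 t.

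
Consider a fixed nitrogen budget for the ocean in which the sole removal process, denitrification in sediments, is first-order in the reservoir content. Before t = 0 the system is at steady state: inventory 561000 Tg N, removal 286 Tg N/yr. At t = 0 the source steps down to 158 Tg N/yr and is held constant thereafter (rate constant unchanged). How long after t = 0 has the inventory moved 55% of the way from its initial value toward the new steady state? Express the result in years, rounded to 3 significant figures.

1570 yr

τ = M₀/F₀ = 561000/286 = 1962 yr.
The remaining gap fraction is e^(−t/τ); 55% covered ⇒ e^(−t/τ) = 0.450.
t = −τ ln(0.450) = 1962 × 0.7985 = 1566 yr.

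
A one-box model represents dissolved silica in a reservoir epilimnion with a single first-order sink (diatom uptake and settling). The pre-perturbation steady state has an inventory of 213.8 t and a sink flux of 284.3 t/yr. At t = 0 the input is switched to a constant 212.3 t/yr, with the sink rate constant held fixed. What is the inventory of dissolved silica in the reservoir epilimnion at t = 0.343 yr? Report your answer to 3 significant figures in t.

Residence time τ = M₀/F₀ = 0.7520 yr. The eventual steady state is M_∞ = M₀·(F₁/F₀) = 213.8 × 212.3/284.3 = 159.65 t.
The anomaly ΔM(t) = M(t) − M_∞ decays as ΔM₀·e^(−t/τ) with ΔM₀ = 213.8 − 159.65 = 54.15 t.
At t = 0.343 yr, e^(−t/τ) = e^(−0.4561) = 0.6337, so ΔM = 34.31 t and M = 159.65 + 34.31 = 193.97 t.

194 t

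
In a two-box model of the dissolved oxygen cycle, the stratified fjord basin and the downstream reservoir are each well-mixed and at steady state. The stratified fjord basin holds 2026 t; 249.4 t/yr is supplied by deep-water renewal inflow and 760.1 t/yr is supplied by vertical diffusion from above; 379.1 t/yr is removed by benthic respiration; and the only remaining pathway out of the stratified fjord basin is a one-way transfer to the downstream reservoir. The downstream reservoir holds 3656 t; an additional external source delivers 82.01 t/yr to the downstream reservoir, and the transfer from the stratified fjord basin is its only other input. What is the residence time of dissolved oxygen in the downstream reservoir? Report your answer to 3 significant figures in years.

5.13 yr

Balance the stratified fjord basin: ΣF_in = 249.4 + 760.1 = 1009.5 t/yr.
Transfer to the downstream reservoir = ΣF_in − (379.1) = 630.40 t/yr.
Total input to the downstream reservoir = 630.40 + 82.01 = 712.41 t/yr; at steady state this equals its total output.
τ = M / F = 3656 / 712.41 = 5.132 yr.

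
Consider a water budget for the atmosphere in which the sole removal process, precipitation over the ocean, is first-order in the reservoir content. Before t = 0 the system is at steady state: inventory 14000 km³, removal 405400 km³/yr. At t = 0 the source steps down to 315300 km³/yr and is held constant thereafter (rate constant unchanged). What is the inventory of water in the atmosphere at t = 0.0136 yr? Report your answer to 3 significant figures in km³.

13000 km³

τ = M₀/F₀ = 14000/405400 = 0.03453 yr; rate constant k = 1/τ.
New steady state M_∞ = F₁/k = F₁·τ = 315300 × 0.03453 = 10889 km³.
M(t) = M_∞ + (M₀ − M_∞)·e^(−t/τ); t/τ = 0.0136/0.03453 = 0.3938, so e^(−t/τ) = 0.6745.
M(t) = 10889 + 3111 × 0.6745 = 12987 km³.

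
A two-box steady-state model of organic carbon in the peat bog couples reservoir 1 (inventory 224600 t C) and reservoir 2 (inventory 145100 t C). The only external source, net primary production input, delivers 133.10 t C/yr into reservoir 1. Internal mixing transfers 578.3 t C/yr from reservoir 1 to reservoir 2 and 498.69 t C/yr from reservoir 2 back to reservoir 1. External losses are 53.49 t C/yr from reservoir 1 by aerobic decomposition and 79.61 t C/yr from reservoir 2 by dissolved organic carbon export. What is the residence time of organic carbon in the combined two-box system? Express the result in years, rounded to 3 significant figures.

Residence time in the combined system uses the total inventory and the total *external* removal — internal exchanges between the two boxes cancel.
M_total = 224600 + 145100 = 369700 t C.
ΣF_external_out = 53.49 + 79.61 = 133.10 t C/yr.
τ = M_total / ΣF_ext = 369700 / 133.10 = 2778 yr.

2780 yr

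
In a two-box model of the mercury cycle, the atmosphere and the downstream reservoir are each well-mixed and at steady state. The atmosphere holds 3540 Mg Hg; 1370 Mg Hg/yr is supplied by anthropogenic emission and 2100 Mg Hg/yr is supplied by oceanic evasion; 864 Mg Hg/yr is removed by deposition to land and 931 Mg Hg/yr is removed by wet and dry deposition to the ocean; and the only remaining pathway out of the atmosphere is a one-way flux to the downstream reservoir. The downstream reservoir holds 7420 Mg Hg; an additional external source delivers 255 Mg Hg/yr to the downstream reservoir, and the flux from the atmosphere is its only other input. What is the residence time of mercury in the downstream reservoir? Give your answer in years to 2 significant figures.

3.8 yr

Balance the atmosphere: ΣF_in = 1370 + 2100 = 3470.0 Mg Hg/yr.
Flux to the downstream reservoir = ΣF_in − (864 + 931) = 1675.0 Mg Hg/yr.
Total input to the downstream reservoir = 1675.0 + 255 = 1930.0 Mg Hg/yr; at steady state this equals its total output.
τ = M / F = 7420 / 1930.0 = 3.845 yr.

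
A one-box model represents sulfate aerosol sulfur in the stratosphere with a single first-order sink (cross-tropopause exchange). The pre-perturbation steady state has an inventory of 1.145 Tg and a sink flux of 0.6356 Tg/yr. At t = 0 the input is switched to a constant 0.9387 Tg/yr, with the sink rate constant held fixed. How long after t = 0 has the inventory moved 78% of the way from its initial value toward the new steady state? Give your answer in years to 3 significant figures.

τ = M₀/F₀ = 1.145/0.6356 = 1.801 yr.
The remaining gap fraction is e^(−t/τ); 78% covered ⇒ e^(−t/τ) = 0.220.
t = −τ ln(0.220) = 1.801 × 1.514 = 2.728 yr.

2.73 yr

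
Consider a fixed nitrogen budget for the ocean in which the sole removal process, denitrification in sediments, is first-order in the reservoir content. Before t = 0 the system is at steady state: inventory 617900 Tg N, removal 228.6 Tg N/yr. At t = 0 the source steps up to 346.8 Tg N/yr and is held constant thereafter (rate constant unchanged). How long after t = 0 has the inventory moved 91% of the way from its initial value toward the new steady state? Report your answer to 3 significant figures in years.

τ = M₀/F₀ = 617900/228.6 = 2703 yr.
The remaining gap fraction is e^(−t/τ); 91% covered ⇒ e^(−t/τ) = 0.0900.
t = −τ ln(0.0900) = 2703 × 2.408 = 6509 yr.

6510 yr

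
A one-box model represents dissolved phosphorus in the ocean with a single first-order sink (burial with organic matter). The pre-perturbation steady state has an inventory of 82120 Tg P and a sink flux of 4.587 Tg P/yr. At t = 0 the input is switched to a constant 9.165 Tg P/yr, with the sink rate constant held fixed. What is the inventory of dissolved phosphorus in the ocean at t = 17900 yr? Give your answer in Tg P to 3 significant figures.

Residence time τ = M₀/F₀ = 17900 yr. The eventual steady state is M_∞ = M₀·(F₁/F₀) = 82120 × 9.165/4.587 = 164080 Tg P.
The anomaly ΔM(t) = M(t) − M_∞ decays as ΔM₀·e^(−t/τ) with ΔM₀ = 82120 − 164080 = −81960 Tg P.
At t = 17900 yr, e^(−t/τ) = e^(−0.9998) = 0.3679, so ΔM = −30160 Tg P and M = 164080 − 30160 = 133920 Tg P.

134000 Tg P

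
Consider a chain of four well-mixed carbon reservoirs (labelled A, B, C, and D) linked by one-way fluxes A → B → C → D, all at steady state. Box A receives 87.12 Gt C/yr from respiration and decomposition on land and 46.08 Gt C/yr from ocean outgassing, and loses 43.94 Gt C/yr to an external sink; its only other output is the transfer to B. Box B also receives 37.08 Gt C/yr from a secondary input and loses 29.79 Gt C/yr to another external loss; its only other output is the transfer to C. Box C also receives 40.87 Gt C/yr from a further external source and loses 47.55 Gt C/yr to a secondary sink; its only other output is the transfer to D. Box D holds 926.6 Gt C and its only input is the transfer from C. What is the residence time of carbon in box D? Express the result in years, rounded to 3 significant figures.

Box A: F(A→B) = (87.12 + 46.08) − 43.94 = 89.260 Gt C/yr.
Box B: F(B→C) = (89.260 + 37.08) − 29.79 = 96.550 Gt C/yr.
Box C: F(C→D) = (96.550 + 40.87) − 47.55 = 89.870 Gt C/yr.
Box D throughput = its input = 89.870 Gt C/yr; τ = 926.6 / 89.870 = 10.31 yr.

10.3 yr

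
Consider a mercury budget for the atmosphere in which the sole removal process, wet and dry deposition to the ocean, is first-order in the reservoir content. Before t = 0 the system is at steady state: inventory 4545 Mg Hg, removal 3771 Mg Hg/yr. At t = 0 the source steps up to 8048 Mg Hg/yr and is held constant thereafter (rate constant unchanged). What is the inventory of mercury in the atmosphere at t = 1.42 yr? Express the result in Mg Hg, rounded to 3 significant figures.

8110 Mg Hg

The sink rate constant is k = F₀/M₀ = 3771/4545 = 0.8297 yr⁻¹.
Solving dM/dt = F₁ − kM with M(0) = M₀ gives M(t) = F₁/k + (M₀ − F₁/k)·e^(−kt).
F₁/k = 8048/0.8297 = 9699.9 Mg Hg; kt = 0.8297 × 1.42 = 1.178, e^(−kt) = 0.3078.
M(1.42) = 9699.9 + (4545 − 9699.9) × 0.3078 = 9699.9 − 1587 = 8113.0 Mg Hg.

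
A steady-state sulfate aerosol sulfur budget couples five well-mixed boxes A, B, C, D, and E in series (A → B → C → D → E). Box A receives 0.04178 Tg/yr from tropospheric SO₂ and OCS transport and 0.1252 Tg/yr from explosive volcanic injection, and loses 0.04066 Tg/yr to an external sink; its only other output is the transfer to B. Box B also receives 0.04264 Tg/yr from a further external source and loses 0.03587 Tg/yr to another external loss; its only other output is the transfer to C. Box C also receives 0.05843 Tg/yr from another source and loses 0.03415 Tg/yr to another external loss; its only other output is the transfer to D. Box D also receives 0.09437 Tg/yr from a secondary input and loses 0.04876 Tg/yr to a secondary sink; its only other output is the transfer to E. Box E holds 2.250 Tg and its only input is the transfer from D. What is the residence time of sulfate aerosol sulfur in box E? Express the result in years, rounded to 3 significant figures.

Box A: F(A→B) = (0.04178 + 0.1252) − 0.04066 = 0.12632 Tg/yr.
Box B: F(B→C) = (0.12632 + 0.04264) − 0.03587 = 0.13309 Tg/yr.
Box C: F(C→D) = (0.13309 + 0.05843) − 0.03415 = 0.15737 Tg/yr.
Box D: F(D→E) = (0.15737 + 0.09437) − 0.04876 = 0.20298 Tg/yr.
Box E throughput = its input = 0.20298 Tg/yr; τ = 2.250 / 0.20298 = 11.08 yr.

11.1 yr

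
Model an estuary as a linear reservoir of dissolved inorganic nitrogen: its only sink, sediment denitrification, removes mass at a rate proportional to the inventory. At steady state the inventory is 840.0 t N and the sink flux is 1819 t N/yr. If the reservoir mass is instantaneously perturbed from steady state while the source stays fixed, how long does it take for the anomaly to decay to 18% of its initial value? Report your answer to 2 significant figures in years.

0.79 yr

For a linear reservoir the anomaly decays as exp(−t/τ) with τ = M/F = 840.0/1819 = 0.4618 yr.
exp(−t/τ) = 0.18 ⇒ t = −τ ln(0.18) = 0.4618 × 1.715 = 0.7919 yr.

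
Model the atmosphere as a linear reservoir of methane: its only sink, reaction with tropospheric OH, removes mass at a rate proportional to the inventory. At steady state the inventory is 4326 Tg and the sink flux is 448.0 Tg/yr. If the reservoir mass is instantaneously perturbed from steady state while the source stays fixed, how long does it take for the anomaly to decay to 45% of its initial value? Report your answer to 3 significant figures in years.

For a linear reservoir the anomaly decays as exp(−t/τ) with τ = M/F = 4326/448.0 = 9.656 yr.
exp(−t/τ) = 0.45 ⇒ t = −τ ln(0.45) = 9.656 × 0.7985 = 7.711 yr.

7.71 yr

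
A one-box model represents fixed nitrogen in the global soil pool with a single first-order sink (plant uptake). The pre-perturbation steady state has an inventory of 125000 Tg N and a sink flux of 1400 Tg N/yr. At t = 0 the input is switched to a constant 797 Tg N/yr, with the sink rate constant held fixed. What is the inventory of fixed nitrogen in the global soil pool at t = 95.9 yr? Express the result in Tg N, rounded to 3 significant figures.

Residence time τ = M₀/F₀ = 89.29 yr. The eventual steady state is M_∞ = M₀·(F₁/F₀) = 125000 × 797/1400 = 71161 Tg N.
The anomaly ΔM(t) = M(t) − M_∞ decays as ΔM₀·e^(−t/τ) with ΔM₀ = 125000 − 71161 = 53840 Tg N.
At t = 95.9 yr, e^(−t/τ) = e^(−1.074) = 0.3416, so ΔM = 18390 Tg N and M = 71161 + 18390 = 89553 Tg N.

89600 Tg N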